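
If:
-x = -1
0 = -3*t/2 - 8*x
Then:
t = -16/3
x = 1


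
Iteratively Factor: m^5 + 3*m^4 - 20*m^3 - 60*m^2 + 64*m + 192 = (m + 4)*(m^4 - m^3 - 16*m^2 + 4*m + 48) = (m - 4)*(m + 4)*(m^3 + 3*m^2 - 4*m - 12) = (m - 4)*(m - 2)*(m + 4)*(m^2 + 5*m + 6) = (m - 4)*(m - 2)*(m + 3)*(m + 4)*(m + 2)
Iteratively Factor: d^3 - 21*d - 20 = (d + 4)*(d^2 - 4*d - 5) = (d + 1)*(d + 4)*(d - 5)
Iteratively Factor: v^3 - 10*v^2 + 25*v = (v)*(v^2 - 10*v + 25) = v*(v - 5)*(v - 5)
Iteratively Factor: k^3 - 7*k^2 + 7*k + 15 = (k + 1)*(k^2 - 8*k + 15) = (k - 5)*(k + 1)*(k - 3)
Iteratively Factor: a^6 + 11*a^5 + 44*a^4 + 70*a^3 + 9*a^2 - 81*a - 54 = (a + 2)*(a^5 + 9*a^4 + 26*a^3 + 18*a^2 - 27*a - 27) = (a + 2)*(a + 3)*(a^4 + 6*a^3 + 8*a^2 - 6*a - 9) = (a + 2)*(a + 3)^2*(a^3 + 3*a^2 - a - 3) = (a - 1)*(a + 2)*(a + 3)^2*(a^2 + 4*a + 3) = (a - 1)*(a + 1)*(a + 2)*(a + 3)^2*(a + 3)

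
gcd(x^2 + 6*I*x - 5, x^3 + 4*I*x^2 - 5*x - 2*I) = x + I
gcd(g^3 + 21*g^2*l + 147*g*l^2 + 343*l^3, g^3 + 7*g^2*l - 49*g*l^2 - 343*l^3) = g^2 + 14*g*l + 49*l^2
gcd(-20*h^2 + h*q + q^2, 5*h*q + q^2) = 5*h + q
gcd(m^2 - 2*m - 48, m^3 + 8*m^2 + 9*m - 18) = m + 6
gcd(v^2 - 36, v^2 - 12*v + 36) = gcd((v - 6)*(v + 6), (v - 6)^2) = v - 6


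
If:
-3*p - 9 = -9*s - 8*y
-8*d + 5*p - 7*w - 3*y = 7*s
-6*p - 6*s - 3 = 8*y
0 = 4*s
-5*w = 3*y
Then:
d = -71/96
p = -4/3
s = 0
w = -3/8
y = 5/8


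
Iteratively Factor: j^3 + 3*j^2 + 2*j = (j)*(j^2 + 3*j + 2) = j*(j + 2)*(j + 1)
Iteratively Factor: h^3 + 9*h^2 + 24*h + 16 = (h + 1)*(h^2 + 8*h + 16) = (h + 1)*(h + 4)*(h + 4)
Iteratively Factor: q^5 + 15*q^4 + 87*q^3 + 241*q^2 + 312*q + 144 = (q + 1)*(q^4 + 14*q^3 + 73*q^2 + 168*q + 144) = (q + 1)*(q + 3)*(q^3 + 11*q^2 + 40*q + 48) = (q + 1)*(q + 3)*(q + 4)*(q^2 + 7*q + 12) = (q + 1)*(q + 3)*(q + 4)^2*(q + 3)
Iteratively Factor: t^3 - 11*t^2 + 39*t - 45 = (t - 3)*(t^2 - 8*t + 15) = (t - 5)*(t - 3)*(t - 3)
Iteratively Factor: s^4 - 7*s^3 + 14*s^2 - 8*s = (s)*(s^3 - 7*s^2 + 14*s - 8) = s*(s - 4)*(s^2 - 3*s + 2) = s*(s - 4)*(s - 1)*(s - 2)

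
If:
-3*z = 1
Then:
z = -1/3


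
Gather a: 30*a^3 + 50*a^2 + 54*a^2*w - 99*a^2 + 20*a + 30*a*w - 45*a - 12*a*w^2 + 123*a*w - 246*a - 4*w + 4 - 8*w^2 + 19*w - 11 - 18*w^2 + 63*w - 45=30*a^3 + a^2*(54*w - 49) + a*(-12*w^2 + 153*w - 271) - 26*w^2 + 78*w - 52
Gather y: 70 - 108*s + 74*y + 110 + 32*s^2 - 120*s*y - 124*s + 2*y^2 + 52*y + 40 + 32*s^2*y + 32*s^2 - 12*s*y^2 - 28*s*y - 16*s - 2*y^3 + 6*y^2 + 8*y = 64*s^2 - 248*s - 2*y^3 + y^2*(8 - 12*s) + y*(32*s^2 - 148*s + 134) + 220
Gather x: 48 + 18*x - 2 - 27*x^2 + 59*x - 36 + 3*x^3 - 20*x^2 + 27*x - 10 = 3*x^3 - 47*x^2 + 104*x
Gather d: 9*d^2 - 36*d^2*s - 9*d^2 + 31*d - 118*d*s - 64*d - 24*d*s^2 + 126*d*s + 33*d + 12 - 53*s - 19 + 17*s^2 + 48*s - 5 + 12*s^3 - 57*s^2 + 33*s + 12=-36*d^2*s + d*(-24*s^2 + 8*s) + 12*s^3 - 40*s^2 + 28*s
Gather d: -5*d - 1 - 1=-5*d - 2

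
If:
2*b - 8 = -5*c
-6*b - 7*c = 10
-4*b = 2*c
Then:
No Solution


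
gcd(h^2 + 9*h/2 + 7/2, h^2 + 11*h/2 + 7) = h + 7/2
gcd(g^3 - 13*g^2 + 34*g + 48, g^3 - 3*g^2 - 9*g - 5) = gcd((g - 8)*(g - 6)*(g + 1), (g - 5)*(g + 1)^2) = g + 1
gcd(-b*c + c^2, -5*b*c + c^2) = c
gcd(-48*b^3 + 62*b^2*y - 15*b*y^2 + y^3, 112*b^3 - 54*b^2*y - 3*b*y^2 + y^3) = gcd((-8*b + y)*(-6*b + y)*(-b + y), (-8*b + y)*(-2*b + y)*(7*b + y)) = -8*b + y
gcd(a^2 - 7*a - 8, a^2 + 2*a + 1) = a + 1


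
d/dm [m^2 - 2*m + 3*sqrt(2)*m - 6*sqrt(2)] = 2*m - 2 + 3*sqrt(2)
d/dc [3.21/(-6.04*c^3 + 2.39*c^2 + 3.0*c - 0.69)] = (58.1652*c^2 - 15.3438*c - 9.63)/(6.04*c^3 - 2.39*c^2 - 3.0*c + 0.69)^2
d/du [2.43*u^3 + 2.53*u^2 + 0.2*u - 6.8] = 7.29*u^2 + 5.06*u + 0.2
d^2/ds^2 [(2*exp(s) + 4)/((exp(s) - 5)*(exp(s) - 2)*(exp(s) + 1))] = 8*(exp(6*s) - 27*exp(4*s) + 47*exp(3*s) + 18*exp(2*s) + 117*exp(s) + 10)*exp(s)/(exp(9*s) - 18*exp(8*s) + 117*exp(7*s) - 294*exp(6*s) - 9*exp(5*s) + 1098*exp(4*s) - 753*exp(3*s) - 1530*exp(2*s) + 900*exp(s) + 1000)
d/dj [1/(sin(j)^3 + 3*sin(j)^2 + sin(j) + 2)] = (-6*sin(j) + 3*cos(j)^2 - 4)*cos(j)/(sin(j)^3 + 3*sin(j)^2 + sin(j) + 2)^2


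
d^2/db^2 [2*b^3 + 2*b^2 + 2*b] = 12*b + 4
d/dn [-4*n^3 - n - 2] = -12*n^2 - 1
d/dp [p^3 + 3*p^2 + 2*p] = 3*p^2 + 6*p + 2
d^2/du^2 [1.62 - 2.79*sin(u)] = 2.79*sin(u)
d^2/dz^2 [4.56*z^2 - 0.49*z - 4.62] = 9.12000000000000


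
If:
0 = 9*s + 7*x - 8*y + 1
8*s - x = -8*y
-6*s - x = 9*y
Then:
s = -17/433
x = -24/433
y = 14/433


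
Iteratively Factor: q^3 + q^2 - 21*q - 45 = (q + 3)*(q^2 - 2*q - 15) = (q - 5)*(q + 3)*(q + 3)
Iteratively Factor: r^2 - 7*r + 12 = (r - 3)*(r - 4)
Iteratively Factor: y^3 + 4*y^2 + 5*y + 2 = (y + 2)*(y^2 + 2*y + 1) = (y + 1)*(y + 2)*(y + 1)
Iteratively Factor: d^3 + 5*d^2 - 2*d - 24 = (d - 2)*(d^2 + 7*d + 12) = (d - 2)*(d + 4)*(d + 3)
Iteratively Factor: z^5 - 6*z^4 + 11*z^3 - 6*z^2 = (z - 3)*(z^4 - 3*z^3 + 2*z^2) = z*(z - 3)*(z^3 - 3*z^2 + 2*z) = z*(z - 3)*(z - 2)*(z^2 - z) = z^2*(z - 3)*(z - 2)*(z - 1)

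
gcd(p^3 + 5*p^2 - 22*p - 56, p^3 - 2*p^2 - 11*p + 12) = p - 4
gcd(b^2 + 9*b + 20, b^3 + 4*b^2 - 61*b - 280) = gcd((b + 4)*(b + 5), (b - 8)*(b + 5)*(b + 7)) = b + 5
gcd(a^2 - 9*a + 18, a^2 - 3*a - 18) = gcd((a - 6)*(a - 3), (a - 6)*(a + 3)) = a - 6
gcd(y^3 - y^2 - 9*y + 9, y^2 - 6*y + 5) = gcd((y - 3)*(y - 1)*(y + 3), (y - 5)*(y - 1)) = y - 1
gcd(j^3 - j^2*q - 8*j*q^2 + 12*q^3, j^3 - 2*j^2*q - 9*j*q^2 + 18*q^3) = -j^2 - j*q + 6*q^2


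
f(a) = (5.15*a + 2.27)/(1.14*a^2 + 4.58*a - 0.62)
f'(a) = (-2.28*a - 4.58)*(5.15*a + 2.27)/(1.14*a^2 + 4.58*a - 0.62)^2 + 5.15/(1.14*a^2 + 4.58*a - 0.62)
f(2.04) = 0.95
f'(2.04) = -0.27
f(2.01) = 0.96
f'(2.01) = -0.27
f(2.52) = 0.84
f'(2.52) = -0.19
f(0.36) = 3.51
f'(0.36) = -11.71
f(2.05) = 0.95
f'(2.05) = -0.27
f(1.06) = 1.40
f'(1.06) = -0.84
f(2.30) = 0.89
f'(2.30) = -0.22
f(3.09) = 0.74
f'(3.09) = -0.14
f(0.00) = -3.66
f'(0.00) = -35.35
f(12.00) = 0.29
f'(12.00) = -0.02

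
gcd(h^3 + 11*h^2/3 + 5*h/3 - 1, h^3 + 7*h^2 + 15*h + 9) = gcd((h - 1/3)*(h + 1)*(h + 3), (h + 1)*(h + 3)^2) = h^2 + 4*h + 3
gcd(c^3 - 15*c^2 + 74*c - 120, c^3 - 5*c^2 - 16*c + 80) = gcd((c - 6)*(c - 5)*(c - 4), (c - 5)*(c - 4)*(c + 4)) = c^2 - 9*c + 20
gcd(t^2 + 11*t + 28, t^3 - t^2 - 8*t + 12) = 1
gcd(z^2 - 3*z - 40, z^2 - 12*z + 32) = z - 8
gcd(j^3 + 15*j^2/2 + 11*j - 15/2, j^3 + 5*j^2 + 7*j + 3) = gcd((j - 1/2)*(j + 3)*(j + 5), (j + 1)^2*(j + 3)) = j + 3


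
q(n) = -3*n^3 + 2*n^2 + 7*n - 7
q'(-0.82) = -2.33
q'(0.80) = 4.44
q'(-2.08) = -40.26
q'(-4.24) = -171.76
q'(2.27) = -30.30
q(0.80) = -1.66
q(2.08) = -10.78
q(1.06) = -0.91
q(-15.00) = 10463.00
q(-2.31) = 24.48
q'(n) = -9*n^2 + 4*n + 7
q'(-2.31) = -50.26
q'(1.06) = 1.13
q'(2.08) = -23.62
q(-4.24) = 227.95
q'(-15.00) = -2078.00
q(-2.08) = 14.09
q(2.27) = -15.90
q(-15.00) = 10463.00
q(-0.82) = -9.74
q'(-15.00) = -2078.00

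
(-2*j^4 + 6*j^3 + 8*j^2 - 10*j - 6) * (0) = 0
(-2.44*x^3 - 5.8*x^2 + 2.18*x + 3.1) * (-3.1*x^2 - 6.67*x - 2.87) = 7.564*x^5 + 34.2548*x^4 + 38.9308*x^3 - 7.5046*x^2 - 26.9336*x - 8.897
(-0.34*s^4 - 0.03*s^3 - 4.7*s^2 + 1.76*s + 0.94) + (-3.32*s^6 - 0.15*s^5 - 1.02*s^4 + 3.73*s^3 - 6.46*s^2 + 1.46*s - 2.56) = -3.32*s^6 - 0.15*s^5 - 1.36*s^4 + 3.7*s^3 - 11.16*s^2 + 3.22*s - 1.62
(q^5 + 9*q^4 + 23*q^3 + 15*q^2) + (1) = q^5 + 9*q^4 + 23*q^3 + 15*q^2 + 1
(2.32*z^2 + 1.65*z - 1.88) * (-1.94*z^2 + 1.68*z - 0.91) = -4.5008*z^4 + 0.6966*z^3 + 4.308*z^2 - 4.6599*z + 1.7108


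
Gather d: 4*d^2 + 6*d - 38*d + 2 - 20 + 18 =4*d^2 - 32*d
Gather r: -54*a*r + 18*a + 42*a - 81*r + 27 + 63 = 60*a + r*(-54*a - 81) + 90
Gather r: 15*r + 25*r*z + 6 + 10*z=r*(25*z + 15) + 10*z + 6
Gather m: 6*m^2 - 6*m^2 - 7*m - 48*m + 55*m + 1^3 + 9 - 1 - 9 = 0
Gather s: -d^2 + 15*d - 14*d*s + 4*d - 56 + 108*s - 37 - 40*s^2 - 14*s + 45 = -d^2 + 19*d - 40*s^2 + s*(94 - 14*d) - 48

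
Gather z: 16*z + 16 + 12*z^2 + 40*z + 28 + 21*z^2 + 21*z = 33*z^2 + 77*z + 44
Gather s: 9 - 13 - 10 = -14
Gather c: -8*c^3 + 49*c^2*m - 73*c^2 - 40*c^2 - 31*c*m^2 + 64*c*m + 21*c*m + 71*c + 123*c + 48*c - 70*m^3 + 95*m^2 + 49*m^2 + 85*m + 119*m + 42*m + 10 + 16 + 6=-8*c^3 + c^2*(49*m - 113) + c*(-31*m^2 + 85*m + 242) - 70*m^3 + 144*m^2 + 246*m + 32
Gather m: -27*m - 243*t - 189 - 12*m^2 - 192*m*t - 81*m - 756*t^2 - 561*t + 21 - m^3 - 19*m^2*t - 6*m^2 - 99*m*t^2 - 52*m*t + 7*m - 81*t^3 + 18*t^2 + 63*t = -m^3 + m^2*(-19*t - 18) + m*(-99*t^2 - 244*t - 101) - 81*t^3 - 738*t^2 - 741*t - 168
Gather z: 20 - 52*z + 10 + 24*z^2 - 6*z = 24*z^2 - 58*z + 30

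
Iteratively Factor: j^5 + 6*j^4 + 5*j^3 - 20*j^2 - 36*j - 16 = (j - 2)*(j^4 + 8*j^3 + 21*j^2 + 22*j + 8) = (j - 2)*(j + 1)*(j^3 + 7*j^2 + 14*j + 8) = (j - 2)*(j + 1)*(j + 2)*(j^2 + 5*j + 4) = (j - 2)*(j + 1)^2*(j + 2)*(j + 4)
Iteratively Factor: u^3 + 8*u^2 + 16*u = (u + 4)*(u^2 + 4*u) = u*(u + 4)*(u + 4)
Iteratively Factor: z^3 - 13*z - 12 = (z + 1)*(z^2 - z - 12) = (z - 4)*(z + 1)*(z + 3)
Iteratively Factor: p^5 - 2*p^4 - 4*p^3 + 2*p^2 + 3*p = (p - 3)*(p^4 + p^3 - p^2 - p) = (p - 3)*(p - 1)*(p^3 + 2*p^2 + p) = (p - 3)*(p - 1)*(p + 1)*(p^2 + p) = p*(p - 3)*(p - 1)*(p + 1)*(p + 1)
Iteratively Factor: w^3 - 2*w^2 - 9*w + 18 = (w + 3)*(w^2 - 5*w + 6) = (w - 2)*(w + 3)*(w - 3)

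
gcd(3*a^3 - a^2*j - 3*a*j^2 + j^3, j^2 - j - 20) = 1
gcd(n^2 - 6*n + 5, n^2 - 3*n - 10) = n - 5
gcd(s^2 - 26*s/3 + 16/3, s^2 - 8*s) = s - 8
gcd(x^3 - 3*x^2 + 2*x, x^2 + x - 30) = 1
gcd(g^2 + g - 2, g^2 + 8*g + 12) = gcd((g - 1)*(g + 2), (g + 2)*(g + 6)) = g + 2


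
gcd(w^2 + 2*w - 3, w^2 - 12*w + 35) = 1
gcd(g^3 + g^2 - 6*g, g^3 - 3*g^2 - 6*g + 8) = 1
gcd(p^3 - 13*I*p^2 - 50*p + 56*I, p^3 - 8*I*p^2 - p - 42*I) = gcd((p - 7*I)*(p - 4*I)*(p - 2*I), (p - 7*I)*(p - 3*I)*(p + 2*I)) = p - 7*I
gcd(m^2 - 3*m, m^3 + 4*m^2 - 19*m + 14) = 1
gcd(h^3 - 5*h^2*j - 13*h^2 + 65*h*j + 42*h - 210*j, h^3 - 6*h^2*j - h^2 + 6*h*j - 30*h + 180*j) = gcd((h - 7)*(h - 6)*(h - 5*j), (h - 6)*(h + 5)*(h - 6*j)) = h - 6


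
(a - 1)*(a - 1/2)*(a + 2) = a^3 + a^2/2 - 5*a/2 + 1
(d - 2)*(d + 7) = d^2 + 5*d - 14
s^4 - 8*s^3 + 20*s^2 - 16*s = s*(s - 4)*(s - 2)^2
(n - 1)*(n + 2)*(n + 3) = n^3 + 4*n^2 + n - 6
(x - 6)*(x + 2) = x^2 - 4*x - 12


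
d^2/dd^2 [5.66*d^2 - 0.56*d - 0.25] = 11.3200000000000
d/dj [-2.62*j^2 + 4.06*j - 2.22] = 4.06 - 5.24*j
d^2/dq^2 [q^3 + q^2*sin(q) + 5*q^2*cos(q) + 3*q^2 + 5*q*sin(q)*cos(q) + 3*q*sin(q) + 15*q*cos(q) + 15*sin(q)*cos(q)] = -q^2*sin(q) - 5*q^2*cos(q) - 23*q*sin(q) - 10*q*sin(2*q) - 11*q*cos(q) + 6*q - 28*sin(q) - 30*sin(2*q) + 16*cos(q) + 10*cos(2*q) + 6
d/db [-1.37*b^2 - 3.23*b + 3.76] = -2.74*b - 3.23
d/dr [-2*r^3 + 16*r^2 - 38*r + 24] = -6*r^2 + 32*r - 38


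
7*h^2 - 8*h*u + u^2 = (-7*h + u)*(-h + u)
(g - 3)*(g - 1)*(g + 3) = g^3 - g^2 - 9*g + 9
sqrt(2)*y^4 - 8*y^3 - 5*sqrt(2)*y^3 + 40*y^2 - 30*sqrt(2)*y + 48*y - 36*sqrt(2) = (y - 6)*(y - 3*sqrt(2))*(y - sqrt(2))*(sqrt(2)*y + sqrt(2))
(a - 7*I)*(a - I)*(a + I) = a^3 - 7*I*a^2 + a - 7*I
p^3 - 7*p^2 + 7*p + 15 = (p - 5)*(p - 3)*(p + 1)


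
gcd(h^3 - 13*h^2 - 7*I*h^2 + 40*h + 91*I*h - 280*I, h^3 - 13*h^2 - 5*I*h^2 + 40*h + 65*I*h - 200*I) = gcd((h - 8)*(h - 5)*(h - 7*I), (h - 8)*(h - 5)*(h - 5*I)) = h^2 - 13*h + 40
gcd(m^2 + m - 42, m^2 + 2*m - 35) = m + 7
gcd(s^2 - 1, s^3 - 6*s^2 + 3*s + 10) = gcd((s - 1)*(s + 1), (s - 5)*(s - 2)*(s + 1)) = s + 1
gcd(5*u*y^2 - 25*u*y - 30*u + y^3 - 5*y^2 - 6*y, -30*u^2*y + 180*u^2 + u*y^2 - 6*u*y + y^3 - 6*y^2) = y - 6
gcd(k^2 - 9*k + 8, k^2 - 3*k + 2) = k - 1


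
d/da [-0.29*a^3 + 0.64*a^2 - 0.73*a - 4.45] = -0.87*a^2 + 1.28*a - 0.73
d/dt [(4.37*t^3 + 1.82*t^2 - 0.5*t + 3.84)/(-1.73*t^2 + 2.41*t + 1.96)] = (-7.5601*t^4 + 21.0634*t^3 + 29.2168*t^2 + 20.4208*t - 10.2344)/(2.9929*t^4 - 8.3386*t^3 - 0.9735*t^2 + 9.4472*t + 3.8416)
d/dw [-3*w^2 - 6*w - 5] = -6*w - 6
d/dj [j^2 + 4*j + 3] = 2*j + 4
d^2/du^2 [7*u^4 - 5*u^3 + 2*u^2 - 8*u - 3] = 84*u^2 - 30*u + 4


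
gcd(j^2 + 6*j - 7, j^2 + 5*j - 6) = j - 1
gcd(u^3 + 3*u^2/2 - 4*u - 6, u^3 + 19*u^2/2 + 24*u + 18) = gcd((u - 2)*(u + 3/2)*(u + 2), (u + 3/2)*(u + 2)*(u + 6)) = u^2 + 7*u/2 + 3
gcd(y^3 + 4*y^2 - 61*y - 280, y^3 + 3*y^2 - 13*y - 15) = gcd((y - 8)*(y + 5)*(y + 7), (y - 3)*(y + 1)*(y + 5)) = y + 5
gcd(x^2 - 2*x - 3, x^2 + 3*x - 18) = x - 3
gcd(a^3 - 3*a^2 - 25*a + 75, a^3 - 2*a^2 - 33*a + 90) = a^2 - 8*a + 15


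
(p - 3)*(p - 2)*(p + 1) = p^3 - 4*p^2 + p + 6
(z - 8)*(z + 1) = z^2 - 7*z - 8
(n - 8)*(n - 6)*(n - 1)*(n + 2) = n^4 - 13*n^3 + 32*n^2 + 76*n - 96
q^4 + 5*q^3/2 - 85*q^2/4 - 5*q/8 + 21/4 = (q - 7/2)*(q - 1/2)*(q + 1/2)*(q + 6)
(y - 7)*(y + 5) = y^2 - 2*y - 35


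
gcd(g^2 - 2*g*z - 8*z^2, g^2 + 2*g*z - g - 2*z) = g + 2*z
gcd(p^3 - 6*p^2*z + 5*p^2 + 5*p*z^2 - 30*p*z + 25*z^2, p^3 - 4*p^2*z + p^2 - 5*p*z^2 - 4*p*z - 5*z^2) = -p + 5*z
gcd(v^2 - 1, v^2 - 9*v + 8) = v - 1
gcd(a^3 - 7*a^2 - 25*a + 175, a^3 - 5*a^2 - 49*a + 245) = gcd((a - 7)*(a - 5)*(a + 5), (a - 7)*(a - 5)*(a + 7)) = a^2 - 12*a + 35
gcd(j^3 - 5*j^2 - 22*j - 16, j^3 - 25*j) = 1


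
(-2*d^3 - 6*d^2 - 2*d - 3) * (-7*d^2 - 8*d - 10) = 14*d^5 + 58*d^4 + 82*d^3 + 97*d^2 + 44*d + 30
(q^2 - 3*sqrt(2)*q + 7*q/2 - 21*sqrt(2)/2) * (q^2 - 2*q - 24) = q^4 - 3*sqrt(2)*q^3 + 3*q^3/2 - 31*q^2 - 9*sqrt(2)*q^2/2 - 84*q + 93*sqrt(2)*q + 252*sqrt(2)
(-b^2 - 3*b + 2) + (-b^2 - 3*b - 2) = -2*b^2 - 6*b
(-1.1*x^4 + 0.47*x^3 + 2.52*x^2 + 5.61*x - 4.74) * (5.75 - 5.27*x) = 5.797*x^5 - 8.8019*x^4 - 10.5779*x^3 - 15.0747*x^2 + 57.2373*x - 27.255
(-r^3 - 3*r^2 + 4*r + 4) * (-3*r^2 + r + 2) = 3*r^5 + 8*r^4 - 17*r^3 - 14*r^2 + 12*r + 8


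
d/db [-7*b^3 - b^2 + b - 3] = -21*b^2 - 2*b + 1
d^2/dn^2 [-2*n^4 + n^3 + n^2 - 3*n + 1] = -24*n^2 + 6*n + 2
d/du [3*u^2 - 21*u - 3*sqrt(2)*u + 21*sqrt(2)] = 6*u - 21 - 3*sqrt(2)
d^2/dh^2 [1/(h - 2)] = 2/(h - 2)^3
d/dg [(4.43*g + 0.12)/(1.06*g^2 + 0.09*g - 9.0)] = (4.6958*g^2 + 0.3987*g - (2.12*g + 0.09)*(4.43*g + 0.12) - 39.87)/(1.06*g^2 + 0.09*g - 9.0)^2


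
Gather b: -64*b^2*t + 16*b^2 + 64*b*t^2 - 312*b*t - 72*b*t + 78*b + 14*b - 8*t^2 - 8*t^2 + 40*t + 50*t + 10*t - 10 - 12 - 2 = b^2*(16 - 64*t) + b*(64*t^2 - 384*t + 92) - 16*t^2 + 100*t - 24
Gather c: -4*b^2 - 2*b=-4*b^2 - 2*b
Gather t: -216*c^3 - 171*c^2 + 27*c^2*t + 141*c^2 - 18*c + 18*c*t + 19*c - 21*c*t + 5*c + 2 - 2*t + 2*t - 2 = -216*c^3 - 30*c^2 + 6*c + t*(27*c^2 - 3*c)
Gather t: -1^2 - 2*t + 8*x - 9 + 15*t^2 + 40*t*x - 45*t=15*t^2 + t*(40*x - 47) + 8*x - 10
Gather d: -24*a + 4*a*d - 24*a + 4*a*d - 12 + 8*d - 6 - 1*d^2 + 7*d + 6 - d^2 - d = -48*a - 2*d^2 + d*(8*a + 14) - 12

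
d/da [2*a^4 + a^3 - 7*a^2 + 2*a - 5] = 8*a^3 + 3*a^2 - 14*a + 2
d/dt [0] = 0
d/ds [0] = 0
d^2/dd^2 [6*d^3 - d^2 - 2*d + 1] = 36*d - 2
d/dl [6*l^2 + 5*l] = 12*l + 5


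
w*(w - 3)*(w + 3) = w^3 - 9*w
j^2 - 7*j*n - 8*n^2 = (j - 8*n)*(j + n)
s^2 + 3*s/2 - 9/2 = (s - 3/2)*(s + 3)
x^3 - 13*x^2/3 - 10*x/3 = x*(x - 5)*(x + 2/3)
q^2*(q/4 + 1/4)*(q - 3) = q^4/4 - q^3/2 - 3*q^2/4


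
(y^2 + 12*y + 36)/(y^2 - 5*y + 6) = (y^2 + 12*y + 36)/(y^2 - 5*y + 6)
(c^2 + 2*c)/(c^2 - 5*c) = (c + 2)/(c - 5)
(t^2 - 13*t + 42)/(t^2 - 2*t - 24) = (t - 7)/(t + 4)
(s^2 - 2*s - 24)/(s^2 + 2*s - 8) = (s - 6)/(s - 2)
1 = 1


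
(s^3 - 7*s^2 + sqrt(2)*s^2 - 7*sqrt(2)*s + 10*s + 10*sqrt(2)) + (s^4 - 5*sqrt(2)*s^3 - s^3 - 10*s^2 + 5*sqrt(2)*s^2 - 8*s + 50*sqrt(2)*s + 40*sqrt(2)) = s^4 - 5*sqrt(2)*s^3 - 17*s^2 + 6*sqrt(2)*s^2 + 2*s + 43*sqrt(2)*s + 50*sqrt(2)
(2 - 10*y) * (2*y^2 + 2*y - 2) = -20*y^3 - 16*y^2 + 24*y - 4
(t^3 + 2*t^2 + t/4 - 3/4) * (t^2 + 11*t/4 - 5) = t^5 + 19*t^4/4 + 3*t^3/4 - 161*t^2/16 - 53*t/16 + 15/4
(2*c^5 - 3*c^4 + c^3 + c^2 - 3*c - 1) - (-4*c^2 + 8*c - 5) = 2*c^5 - 3*c^4 + c^3 + 5*c^2 - 11*c + 4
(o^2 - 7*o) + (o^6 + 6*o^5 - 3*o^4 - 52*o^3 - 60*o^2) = o^6 + 6*o^5 - 3*o^4 - 52*o^3 - 59*o^2 - 7*o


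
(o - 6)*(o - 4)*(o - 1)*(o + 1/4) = o^4 - 43*o^3/4 + 125*o^2/4 - 31*o/2 - 6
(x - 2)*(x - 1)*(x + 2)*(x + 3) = x^4 + 2*x^3 - 7*x^2 - 8*x + 12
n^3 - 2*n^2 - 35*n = n*(n - 7)*(n + 5)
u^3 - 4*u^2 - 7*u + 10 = (u - 5)*(u - 1)*(u + 2)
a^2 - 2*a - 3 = (a - 3)*(a + 1)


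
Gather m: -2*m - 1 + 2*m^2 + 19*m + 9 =2*m^2 + 17*m + 8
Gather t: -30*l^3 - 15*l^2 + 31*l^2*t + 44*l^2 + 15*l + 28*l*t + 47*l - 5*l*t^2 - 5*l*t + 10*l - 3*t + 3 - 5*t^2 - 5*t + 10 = -30*l^3 + 29*l^2 + 72*l + t^2*(-5*l - 5) + t*(31*l^2 + 23*l - 8) + 13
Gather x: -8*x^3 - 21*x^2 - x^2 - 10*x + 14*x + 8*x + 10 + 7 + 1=-8*x^3 - 22*x^2 + 12*x + 18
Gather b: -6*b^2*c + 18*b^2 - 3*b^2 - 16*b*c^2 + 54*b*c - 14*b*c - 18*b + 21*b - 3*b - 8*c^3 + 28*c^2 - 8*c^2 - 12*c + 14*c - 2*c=b^2*(15 - 6*c) + b*(-16*c^2 + 40*c) - 8*c^3 + 20*c^2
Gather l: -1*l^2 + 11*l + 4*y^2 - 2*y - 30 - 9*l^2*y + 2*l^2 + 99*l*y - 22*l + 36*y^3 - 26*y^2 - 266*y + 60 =l^2*(1 - 9*y) + l*(99*y - 11) + 36*y^3 - 22*y^2 - 268*y + 30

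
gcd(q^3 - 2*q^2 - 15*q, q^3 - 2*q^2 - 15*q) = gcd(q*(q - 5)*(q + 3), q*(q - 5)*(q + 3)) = q^3 - 2*q^2 - 15*q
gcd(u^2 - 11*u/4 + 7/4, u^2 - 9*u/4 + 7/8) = u - 7/4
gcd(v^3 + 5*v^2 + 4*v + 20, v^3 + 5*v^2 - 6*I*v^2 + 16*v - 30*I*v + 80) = v^2 + v*(5 + 2*I) + 10*I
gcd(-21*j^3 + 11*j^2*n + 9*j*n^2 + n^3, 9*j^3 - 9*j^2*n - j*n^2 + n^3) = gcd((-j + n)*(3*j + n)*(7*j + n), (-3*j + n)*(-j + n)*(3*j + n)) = 3*j^2 - 2*j*n - n^2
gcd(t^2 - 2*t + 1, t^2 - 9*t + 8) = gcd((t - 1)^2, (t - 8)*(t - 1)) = t - 1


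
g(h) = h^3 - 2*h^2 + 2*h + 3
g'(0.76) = 0.69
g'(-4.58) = 83.25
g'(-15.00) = 737.00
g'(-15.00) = 737.00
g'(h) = 3*h^2 - 4*h + 2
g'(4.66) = 48.51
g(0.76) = 3.80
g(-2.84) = -41.72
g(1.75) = 5.73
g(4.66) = 70.08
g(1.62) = 5.24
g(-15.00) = -3852.00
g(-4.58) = -144.18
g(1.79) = 5.91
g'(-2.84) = 37.56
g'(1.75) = 4.19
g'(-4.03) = 66.84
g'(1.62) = 3.39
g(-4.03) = -102.99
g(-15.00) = -3852.00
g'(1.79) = 4.45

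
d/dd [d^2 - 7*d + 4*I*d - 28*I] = 2*d - 7 + 4*I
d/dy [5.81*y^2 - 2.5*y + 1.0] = 11.62*y - 2.5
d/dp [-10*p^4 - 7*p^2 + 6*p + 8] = -40*p^3 - 14*p + 6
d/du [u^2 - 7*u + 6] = 2*u - 7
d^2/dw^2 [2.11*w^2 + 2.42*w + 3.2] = 4.22000000000000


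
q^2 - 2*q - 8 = (q - 4)*(q + 2)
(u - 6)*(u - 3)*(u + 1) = u^3 - 8*u^2 + 9*u + 18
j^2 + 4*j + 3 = (j + 1)*(j + 3)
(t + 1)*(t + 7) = t^2 + 8*t + 7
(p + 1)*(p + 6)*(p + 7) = p^3 + 14*p^2 + 55*p + 42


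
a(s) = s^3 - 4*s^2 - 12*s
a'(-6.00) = 144.00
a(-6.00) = -288.00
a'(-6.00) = 144.00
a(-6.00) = -288.00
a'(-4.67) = 90.79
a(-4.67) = -133.04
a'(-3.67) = 57.77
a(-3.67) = -59.27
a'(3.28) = -5.96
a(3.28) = -47.11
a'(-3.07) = 40.83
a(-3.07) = -29.79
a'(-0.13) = -10.91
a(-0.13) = 1.49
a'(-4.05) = 69.61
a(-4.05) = -83.44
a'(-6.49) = 166.28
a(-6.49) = -363.96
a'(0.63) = -15.85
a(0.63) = -8.90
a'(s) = 3*s^2 - 8*s - 12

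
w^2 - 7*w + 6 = (w - 6)*(w - 1)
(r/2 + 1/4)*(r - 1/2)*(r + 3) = r^3/2 + 3*r^2/2 - r/8 - 3/8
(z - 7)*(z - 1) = z^2 - 8*z + 7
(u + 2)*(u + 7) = u^2 + 9*u + 14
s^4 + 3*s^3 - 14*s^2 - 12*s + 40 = (s - 2)^2*(s + 2)*(s + 5)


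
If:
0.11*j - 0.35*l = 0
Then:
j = 3.18181818181818*l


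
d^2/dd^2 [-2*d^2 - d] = -4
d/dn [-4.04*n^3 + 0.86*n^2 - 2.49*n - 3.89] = -12.12*n^2 + 1.72*n - 2.49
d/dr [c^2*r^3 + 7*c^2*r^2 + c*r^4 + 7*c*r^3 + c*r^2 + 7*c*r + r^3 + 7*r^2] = 3*c^2*r^2 + 14*c^2*r + 4*c*r^3 + 21*c*r^2 + 2*c*r + 7*c + 3*r^2 + 14*r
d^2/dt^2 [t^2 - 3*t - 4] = 2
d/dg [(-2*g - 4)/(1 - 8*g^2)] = 2*(8*g^2 - 16*g*(g + 2) - 1)/(8*g^2 - 1)^2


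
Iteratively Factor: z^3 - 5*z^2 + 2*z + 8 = (z - 4)*(z^2 - z - 2) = (z - 4)*(z + 1)*(z - 2)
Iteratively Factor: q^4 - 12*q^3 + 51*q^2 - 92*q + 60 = (q - 5)*(q^3 - 7*q^2 + 16*q - 12) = (q - 5)*(q - 2)*(q^2 - 5*q + 6) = (q - 5)*(q - 3)*(q - 2)*(q - 2)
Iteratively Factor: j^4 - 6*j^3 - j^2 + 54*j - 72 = (j - 4)*(j^3 - 2*j^2 - 9*j + 18) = (j - 4)*(j - 2)*(j^2 - 9) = (j - 4)*(j - 2)*(j + 3)*(j - 3)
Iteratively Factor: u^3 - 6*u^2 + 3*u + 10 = (u - 2)*(u^2 - 4*u - 5) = (u - 2)*(u + 1)*(u - 5)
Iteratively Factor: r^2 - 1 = (r + 1)*(r - 1)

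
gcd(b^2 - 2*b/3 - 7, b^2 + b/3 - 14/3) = b + 7/3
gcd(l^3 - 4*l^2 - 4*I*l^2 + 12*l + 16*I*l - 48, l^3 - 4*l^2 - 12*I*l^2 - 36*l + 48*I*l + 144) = l^2 + l*(-4 - 6*I) + 24*I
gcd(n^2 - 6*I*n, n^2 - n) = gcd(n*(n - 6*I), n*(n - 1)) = n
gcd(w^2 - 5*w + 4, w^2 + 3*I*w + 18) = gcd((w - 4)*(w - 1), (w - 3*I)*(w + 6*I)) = 1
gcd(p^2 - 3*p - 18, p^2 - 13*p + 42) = p - 6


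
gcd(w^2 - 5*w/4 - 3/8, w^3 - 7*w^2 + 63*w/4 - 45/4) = w - 3/2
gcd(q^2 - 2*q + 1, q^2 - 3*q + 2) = q - 1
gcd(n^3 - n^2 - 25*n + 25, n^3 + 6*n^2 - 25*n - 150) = n^2 - 25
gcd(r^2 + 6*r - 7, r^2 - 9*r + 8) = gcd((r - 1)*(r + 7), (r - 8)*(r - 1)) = r - 1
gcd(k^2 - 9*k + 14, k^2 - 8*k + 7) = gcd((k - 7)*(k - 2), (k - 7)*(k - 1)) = k - 7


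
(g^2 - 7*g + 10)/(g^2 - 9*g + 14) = (g - 5)/(g - 7)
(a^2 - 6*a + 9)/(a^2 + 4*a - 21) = (a - 3)/(a + 7)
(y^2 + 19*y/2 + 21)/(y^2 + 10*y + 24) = (y + 7/2)/(y + 4)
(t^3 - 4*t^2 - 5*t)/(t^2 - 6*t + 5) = t*(t + 1)/(t - 1)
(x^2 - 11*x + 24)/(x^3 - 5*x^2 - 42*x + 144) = 1/(x + 6)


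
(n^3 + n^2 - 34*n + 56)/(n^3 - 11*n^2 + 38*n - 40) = (n + 7)/(n - 5)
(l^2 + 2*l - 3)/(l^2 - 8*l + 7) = (l + 3)/(l - 7)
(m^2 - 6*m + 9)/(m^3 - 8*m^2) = (m^2 - 6*m + 9)/(m^2*(m - 8))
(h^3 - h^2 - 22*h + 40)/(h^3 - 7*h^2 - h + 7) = (h^3 - h^2 - 22*h + 40)/(h^3 - 7*h^2 - h + 7)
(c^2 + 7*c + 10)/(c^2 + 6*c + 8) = (c + 5)/(c + 4)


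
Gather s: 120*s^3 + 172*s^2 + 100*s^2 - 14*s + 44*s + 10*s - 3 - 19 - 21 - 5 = 120*s^3 + 272*s^2 + 40*s - 48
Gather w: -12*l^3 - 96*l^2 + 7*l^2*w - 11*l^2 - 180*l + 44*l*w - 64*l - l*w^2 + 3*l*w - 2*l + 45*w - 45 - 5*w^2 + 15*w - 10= -12*l^3 - 107*l^2 - 246*l + w^2*(-l - 5) + w*(7*l^2 + 47*l + 60) - 55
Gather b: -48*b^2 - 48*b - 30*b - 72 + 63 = -48*b^2 - 78*b - 9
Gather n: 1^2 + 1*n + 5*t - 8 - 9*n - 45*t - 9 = -8*n - 40*t - 16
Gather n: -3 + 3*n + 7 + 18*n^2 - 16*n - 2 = 18*n^2 - 13*n + 2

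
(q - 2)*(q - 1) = q^2 - 3*q + 2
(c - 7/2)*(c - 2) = c^2 - 11*c/2 + 7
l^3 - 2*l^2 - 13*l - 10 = (l - 5)*(l + 1)*(l + 2)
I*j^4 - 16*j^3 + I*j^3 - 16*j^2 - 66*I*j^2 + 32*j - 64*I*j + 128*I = (j + 2)*(j + 8*I)^2*(I*j - I)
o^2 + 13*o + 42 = (o + 6)*(o + 7)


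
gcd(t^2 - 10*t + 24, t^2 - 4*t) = t - 4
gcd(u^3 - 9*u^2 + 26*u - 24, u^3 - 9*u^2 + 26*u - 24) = u^3 - 9*u^2 + 26*u - 24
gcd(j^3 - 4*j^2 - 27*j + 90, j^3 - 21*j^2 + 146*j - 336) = j - 6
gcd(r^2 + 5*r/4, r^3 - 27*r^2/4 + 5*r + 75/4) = r + 5/4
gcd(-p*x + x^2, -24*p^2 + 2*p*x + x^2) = 1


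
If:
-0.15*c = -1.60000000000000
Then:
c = 10.67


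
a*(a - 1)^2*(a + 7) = a^4 + 5*a^3 - 13*a^2 + 7*a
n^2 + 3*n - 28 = (n - 4)*(n + 7)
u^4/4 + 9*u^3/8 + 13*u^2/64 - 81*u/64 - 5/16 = (u/4 + 1)*(u - 1)*(u + 1/4)*(u + 5/4)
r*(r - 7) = r^2 - 7*r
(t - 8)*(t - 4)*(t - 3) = t^3 - 15*t^2 + 68*t - 96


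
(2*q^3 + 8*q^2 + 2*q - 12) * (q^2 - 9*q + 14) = 2*q^5 - 10*q^4 - 42*q^3 + 82*q^2 + 136*q - 168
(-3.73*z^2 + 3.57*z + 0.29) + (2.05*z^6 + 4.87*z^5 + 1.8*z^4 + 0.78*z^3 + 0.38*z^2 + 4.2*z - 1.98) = 2.05*z^6 + 4.87*z^5 + 1.8*z^4 + 0.78*z^3 - 3.35*z^2 + 7.77*z - 1.69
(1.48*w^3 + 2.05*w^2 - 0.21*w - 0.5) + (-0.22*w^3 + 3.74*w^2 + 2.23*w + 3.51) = 1.26*w^3 + 5.79*w^2 + 2.02*w + 3.01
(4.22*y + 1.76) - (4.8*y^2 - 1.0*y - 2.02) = -4.8*y^2 + 5.22*y + 3.78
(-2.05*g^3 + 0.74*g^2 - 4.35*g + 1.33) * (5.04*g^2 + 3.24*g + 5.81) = -10.332*g^5 - 2.9124*g^4 - 31.4369*g^3 - 3.0914*g^2 - 20.9643*g + 7.7273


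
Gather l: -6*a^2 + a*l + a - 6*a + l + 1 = -6*a^2 - 5*a + l*(a + 1) + 1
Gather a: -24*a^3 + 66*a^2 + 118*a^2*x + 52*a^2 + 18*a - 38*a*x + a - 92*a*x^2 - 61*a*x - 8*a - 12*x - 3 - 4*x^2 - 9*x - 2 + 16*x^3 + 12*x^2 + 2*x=-24*a^3 + a^2*(118*x + 118) + a*(-92*x^2 - 99*x + 11) + 16*x^3 + 8*x^2 - 19*x - 5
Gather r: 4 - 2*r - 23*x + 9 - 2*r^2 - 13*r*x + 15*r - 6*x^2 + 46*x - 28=-2*r^2 + r*(13 - 13*x) - 6*x^2 + 23*x - 15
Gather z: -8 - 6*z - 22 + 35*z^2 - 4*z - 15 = 35*z^2 - 10*z - 45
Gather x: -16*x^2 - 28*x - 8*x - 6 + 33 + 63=-16*x^2 - 36*x + 90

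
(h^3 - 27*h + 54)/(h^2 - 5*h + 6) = (h^2 + 3*h - 18)/(h - 2)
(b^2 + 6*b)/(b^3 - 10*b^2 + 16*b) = (b + 6)/(b^2 - 10*b + 16)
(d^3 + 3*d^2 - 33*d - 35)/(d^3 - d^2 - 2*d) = (d^2 + 2*d - 35)/(d*(d - 2))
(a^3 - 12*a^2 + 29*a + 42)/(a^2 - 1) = (a^2 - 13*a + 42)/(a - 1)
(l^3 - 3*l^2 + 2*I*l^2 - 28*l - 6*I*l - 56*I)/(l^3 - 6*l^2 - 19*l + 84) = (l + 2*I)/(l - 3)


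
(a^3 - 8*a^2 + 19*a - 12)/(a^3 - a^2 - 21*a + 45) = (a^2 - 5*a + 4)/(a^2 + 2*a - 15)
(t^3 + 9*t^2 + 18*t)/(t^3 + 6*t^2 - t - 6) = t*(t + 3)/(t^2 - 1)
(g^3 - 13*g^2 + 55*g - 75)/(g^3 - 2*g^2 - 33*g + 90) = (g - 5)/(g + 6)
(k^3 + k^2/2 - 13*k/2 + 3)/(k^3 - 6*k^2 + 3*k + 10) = (2*k^2 + 5*k - 3)/(2*(k^2 - 4*k - 5))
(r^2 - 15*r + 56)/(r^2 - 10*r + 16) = (r - 7)/(r - 2)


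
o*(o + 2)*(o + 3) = o^3 + 5*o^2 + 6*o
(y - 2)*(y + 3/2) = y^2 - y/2 - 3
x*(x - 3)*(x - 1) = x^3 - 4*x^2 + 3*x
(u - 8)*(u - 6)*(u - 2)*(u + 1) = u^4 - 15*u^3 + 60*u^2 - 20*u - 96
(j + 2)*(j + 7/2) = j^2 + 11*j/2 + 7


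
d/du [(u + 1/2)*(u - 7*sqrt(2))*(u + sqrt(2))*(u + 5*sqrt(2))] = 4*u^3 - 3*sqrt(2)*u^2 + 3*u^2/2 - 148*u - sqrt(2)*u - 70*sqrt(2) - 37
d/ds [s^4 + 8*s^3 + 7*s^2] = 2*s*(2*s^2 + 12*s + 7)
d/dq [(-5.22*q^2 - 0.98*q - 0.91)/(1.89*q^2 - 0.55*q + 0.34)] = (4.7232*q^2 - 0.1098*q - 0.8337)/(3.5721*q^4 - 2.079*q^3 + 1.5877*q^2 - 0.374*q + 0.1156)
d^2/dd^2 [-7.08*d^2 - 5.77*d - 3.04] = -14.1600000000000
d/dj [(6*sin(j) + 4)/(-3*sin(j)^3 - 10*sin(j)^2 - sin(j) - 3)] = 2*(18*sin(j)^3 + 48*sin(j)^2 + 40*sin(j) - 7)*cos(j)/(3*sin(j)^3 + 10*sin(j)^2 + sin(j) + 3)^2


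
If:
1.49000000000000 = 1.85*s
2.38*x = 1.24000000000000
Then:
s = 0.81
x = 0.52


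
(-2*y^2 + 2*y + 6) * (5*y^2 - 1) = -10*y^4 + 10*y^3 + 32*y^2 - 2*y - 6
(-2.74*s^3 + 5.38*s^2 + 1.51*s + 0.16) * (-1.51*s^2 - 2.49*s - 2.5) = 4.1374*s^5 - 1.3012*s^4 - 8.8263*s^3 - 17.4515*s^2 - 4.1734*s - 0.4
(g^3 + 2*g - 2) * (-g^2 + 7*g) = -g^5 + 7*g^4 - 2*g^3 + 16*g^2 - 14*g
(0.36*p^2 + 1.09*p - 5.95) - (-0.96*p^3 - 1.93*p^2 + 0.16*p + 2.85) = 0.96*p^3 + 2.29*p^2 + 0.93*p - 8.8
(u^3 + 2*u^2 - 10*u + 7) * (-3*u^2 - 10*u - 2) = -3*u^5 - 16*u^4 + 8*u^3 + 75*u^2 - 50*u - 14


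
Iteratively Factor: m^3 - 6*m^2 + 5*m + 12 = (m + 1)*(m^2 - 7*m + 12) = (m - 3)*(m + 1)*(m - 4)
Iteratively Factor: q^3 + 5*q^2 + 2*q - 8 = (q + 2)*(q^2 + 3*q - 4) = (q - 1)*(q + 2)*(q + 4)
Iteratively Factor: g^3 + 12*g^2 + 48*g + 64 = (g + 4)*(g^2 + 8*g + 16) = (g + 4)^2*(g + 4)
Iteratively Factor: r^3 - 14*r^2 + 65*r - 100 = (r - 5)*(r^2 - 9*r + 20) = (r - 5)^2*(r - 4)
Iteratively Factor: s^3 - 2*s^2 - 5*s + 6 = (s + 2)*(s^2 - 4*s + 3) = (s - 1)*(s + 2)*(s - 3)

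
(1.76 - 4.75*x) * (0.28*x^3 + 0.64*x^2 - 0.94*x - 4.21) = -1.33*x^4 - 2.5472*x^3 + 5.5914*x^2 + 18.3431*x - 7.4096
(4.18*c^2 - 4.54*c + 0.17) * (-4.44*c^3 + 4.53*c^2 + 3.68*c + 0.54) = -18.5592*c^5 + 39.093*c^4 - 5.9386*c^3 - 13.6799*c^2 - 1.826*c + 0.0918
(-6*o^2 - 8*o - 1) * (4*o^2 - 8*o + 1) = -24*o^4 + 16*o^3 + 54*o^2 - 1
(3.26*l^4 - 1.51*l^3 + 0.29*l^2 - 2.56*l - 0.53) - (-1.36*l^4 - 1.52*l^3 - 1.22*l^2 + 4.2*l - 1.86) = 4.62*l^4 + 0.01*l^3 + 1.51*l^2 - 6.76*l + 1.33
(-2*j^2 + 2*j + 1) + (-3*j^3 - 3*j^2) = -3*j^3 - 5*j^2 + 2*j + 1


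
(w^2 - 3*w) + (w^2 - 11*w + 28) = 2*w^2 - 14*w + 28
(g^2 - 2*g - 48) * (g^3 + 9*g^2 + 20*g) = g^5 + 7*g^4 - 46*g^3 - 472*g^2 - 960*g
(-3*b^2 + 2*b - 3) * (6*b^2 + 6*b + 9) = -18*b^4 - 6*b^3 - 33*b^2 - 27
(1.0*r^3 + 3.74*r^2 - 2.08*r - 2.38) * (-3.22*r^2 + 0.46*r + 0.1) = -3.22*r^5 - 11.5828*r^4 + 8.518*r^3 + 7.0808*r^2 - 1.3028*r - 0.238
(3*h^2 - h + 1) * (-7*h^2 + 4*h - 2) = -21*h^4 + 19*h^3 - 17*h^2 + 6*h - 2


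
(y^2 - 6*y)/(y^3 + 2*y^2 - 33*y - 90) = y/(y^2 + 8*y + 15)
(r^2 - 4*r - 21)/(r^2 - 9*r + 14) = (r + 3)/(r - 2)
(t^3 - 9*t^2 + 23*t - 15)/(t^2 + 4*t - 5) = (t^2 - 8*t + 15)/(t + 5)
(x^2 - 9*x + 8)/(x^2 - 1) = (x - 8)/(x + 1)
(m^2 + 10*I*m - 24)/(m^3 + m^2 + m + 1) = (m^2 + 10*I*m - 24)/(m^3 + m^2 + m + 1)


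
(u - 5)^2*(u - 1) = u^3 - 11*u^2 + 35*u - 25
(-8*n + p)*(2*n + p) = -16*n^2 - 6*n*p + p^2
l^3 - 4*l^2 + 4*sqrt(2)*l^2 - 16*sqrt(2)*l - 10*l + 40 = (l - 4)*(l - sqrt(2))*(l + 5*sqrt(2))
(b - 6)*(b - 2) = b^2 - 8*b + 12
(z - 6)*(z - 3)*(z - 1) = z^3 - 10*z^2 + 27*z - 18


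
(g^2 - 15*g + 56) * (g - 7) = g^3 - 22*g^2 + 161*g - 392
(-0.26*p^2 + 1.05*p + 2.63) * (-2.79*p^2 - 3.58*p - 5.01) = 0.7254*p^4 - 1.9987*p^3 - 9.7941*p^2 - 14.6759*p - 13.1763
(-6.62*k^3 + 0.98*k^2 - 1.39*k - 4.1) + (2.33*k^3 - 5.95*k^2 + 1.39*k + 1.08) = -4.29*k^3 - 4.97*k^2 - 3.02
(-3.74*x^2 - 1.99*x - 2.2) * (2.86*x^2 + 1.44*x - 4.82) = -10.6964*x^4 - 11.077*x^3 + 8.8692*x^2 + 6.4238*x + 10.604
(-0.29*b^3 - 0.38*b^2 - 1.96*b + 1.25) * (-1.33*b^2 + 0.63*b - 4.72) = 0.3857*b^5 + 0.3227*b^4 + 3.7362*b^3 - 1.1037*b^2 + 10.0387*b - 5.9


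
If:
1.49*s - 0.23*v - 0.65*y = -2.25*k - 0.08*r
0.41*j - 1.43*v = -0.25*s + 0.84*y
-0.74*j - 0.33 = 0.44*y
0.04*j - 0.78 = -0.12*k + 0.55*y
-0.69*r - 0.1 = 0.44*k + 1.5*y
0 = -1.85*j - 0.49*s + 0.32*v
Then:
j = 0.36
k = 0.17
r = 2.70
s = -0.87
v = 0.75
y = -1.36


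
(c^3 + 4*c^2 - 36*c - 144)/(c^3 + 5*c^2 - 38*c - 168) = (c + 6)/(c + 7)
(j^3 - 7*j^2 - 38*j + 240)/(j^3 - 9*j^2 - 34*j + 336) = (j - 5)/(j - 7)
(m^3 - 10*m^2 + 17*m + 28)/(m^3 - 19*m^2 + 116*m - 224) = (m + 1)/(m - 8)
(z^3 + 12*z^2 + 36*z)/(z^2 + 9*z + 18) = z*(z + 6)/(z + 3)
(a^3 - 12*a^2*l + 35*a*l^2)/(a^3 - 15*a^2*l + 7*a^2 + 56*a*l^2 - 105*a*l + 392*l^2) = a*(a - 5*l)/(a^2 - 8*a*l + 7*a - 56*l)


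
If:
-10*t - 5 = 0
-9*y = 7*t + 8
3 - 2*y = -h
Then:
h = -4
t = -1/2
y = -1/2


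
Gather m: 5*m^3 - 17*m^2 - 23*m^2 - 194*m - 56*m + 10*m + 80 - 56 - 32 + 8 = 5*m^3 - 40*m^2 - 240*m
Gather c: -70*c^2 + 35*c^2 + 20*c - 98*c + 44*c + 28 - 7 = -35*c^2 - 34*c + 21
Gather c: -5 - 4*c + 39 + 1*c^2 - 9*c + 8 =c^2 - 13*c + 42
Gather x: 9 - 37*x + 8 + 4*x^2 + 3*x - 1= 4*x^2 - 34*x + 16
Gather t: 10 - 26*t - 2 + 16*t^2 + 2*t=16*t^2 - 24*t + 8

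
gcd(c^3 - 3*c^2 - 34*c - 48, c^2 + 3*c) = c + 3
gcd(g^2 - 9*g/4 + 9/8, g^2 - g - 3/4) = g - 3/2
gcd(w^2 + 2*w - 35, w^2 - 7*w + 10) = w - 5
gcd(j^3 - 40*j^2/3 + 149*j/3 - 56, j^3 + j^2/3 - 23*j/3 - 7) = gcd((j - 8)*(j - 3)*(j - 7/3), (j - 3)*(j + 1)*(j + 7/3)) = j - 3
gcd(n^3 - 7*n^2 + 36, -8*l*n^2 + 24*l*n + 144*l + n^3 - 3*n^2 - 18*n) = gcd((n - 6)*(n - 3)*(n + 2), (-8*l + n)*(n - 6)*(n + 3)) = n - 6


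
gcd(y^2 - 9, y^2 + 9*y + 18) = y + 3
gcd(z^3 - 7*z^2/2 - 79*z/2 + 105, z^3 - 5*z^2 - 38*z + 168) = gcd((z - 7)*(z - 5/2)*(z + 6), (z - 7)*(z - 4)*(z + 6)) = z^2 - z - 42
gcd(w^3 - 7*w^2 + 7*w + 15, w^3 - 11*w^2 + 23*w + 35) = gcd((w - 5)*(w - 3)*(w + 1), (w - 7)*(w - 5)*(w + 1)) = w^2 - 4*w - 5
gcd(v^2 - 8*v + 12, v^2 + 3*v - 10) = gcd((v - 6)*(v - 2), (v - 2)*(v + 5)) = v - 2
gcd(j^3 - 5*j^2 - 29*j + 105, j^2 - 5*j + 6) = j - 3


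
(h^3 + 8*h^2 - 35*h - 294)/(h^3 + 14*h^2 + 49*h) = (h - 6)/h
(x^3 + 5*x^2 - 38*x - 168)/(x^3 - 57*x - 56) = (x^2 - 2*x - 24)/(x^2 - 7*x - 8)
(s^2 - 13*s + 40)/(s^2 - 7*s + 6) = (s^2 - 13*s + 40)/(s^2 - 7*s + 6)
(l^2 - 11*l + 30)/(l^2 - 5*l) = (l - 6)/l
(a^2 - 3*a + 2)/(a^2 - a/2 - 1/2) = 2*(a - 2)/(2*a + 1)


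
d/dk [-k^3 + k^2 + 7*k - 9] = -3*k^2 + 2*k + 7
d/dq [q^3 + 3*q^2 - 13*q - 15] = 3*q^2 + 6*q - 13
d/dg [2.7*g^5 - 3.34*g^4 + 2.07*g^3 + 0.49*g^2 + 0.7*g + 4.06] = 13.5*g^4 - 13.36*g^3 + 6.21*g^2 + 0.98*g + 0.7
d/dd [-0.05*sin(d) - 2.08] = -0.05*cos(d)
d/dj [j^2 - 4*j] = 2*j - 4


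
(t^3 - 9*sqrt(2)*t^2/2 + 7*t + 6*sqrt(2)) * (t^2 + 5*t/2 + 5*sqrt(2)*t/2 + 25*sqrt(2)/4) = t^5 - 2*sqrt(2)*t^4 + 5*t^4/2 - 31*t^3/2 - 5*sqrt(2)*t^3 - 155*t^2/4 + 47*sqrt(2)*t^2/2 + 30*t + 235*sqrt(2)*t/4 + 75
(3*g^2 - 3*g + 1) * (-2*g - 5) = -6*g^3 - 9*g^2 + 13*g - 5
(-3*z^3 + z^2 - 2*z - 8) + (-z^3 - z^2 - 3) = -4*z^3 - 2*z - 11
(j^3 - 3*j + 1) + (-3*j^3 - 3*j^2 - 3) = -2*j^3 - 3*j^2 - 3*j - 2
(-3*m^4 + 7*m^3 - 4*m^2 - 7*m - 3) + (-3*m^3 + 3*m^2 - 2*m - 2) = -3*m^4 + 4*m^3 - m^2 - 9*m - 5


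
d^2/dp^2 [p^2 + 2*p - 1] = 2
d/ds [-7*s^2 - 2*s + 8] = -14*s - 2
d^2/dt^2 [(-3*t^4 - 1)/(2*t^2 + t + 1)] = 2*(-12*t^6 - 18*t^5 - 27*t^4 - 24*t^3 - 30*t^2 - 6*t + 1)/(8*t^6 + 12*t^5 + 18*t^4 + 13*t^3 + 9*t^2 + 3*t + 1)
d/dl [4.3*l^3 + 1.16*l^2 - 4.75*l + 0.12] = 12.9*l^2 + 2.32*l - 4.75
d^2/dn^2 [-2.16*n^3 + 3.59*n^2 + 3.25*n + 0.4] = 7.18 - 12.96*n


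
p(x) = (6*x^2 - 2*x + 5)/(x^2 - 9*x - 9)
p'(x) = (9 - 2*x)*(6*x^2 - 2*x + 5)/(x^2 - 9*x - 9)^2 + (12*x - 2)/(x^2 - 9*x - 9) = (-52*x^2 - 118*x + 63)/(x^4 - 18*x^3 + 63*x^2 + 162*x + 81)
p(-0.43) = -1.41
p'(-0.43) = 4.26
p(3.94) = -3.12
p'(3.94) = -1.44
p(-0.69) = -3.99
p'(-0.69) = 22.35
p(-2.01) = 2.53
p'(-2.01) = 0.52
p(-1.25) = 4.43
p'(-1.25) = 8.89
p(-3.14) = 2.42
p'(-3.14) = -0.09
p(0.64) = -0.43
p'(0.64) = -0.16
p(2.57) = -1.55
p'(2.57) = -0.90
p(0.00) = -0.56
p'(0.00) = 0.78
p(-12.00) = 3.67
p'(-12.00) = -0.10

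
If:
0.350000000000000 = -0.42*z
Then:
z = -0.83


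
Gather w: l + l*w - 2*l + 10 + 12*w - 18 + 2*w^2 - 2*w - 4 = -l + 2*w^2 + w*(l + 10) - 12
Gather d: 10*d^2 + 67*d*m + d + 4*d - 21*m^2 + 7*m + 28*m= 10*d^2 + d*(67*m + 5) - 21*m^2 + 35*m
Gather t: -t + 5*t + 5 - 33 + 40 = 4*t + 12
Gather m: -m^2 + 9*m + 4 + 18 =-m^2 + 9*m + 22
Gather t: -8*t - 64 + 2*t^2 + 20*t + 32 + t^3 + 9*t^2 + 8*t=t^3 + 11*t^2 + 20*t - 32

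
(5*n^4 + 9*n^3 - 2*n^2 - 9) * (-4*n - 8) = -20*n^5 - 76*n^4 - 64*n^3 + 16*n^2 + 36*n + 72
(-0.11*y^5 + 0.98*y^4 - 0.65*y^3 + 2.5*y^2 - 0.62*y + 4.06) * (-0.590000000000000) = 0.0649*y^5 - 0.5782*y^4 + 0.3835*y^3 - 1.475*y^2 + 0.3658*y - 2.3954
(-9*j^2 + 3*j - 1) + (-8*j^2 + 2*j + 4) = -17*j^2 + 5*j + 3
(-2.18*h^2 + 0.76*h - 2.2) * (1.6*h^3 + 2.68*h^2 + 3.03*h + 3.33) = -3.488*h^5 - 4.6264*h^4 - 8.0886*h^3 - 10.8526*h^2 - 4.1352*h - 7.326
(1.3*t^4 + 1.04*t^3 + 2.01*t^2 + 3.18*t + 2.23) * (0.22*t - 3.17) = 0.286*t^5 - 3.8922*t^4 - 2.8546*t^3 - 5.6721*t^2 - 9.59*t - 7.0691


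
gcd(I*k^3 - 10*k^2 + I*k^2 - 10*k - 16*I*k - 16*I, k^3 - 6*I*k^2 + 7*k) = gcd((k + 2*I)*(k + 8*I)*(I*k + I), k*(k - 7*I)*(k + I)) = 1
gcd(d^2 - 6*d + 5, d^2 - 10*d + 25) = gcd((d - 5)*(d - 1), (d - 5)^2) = d - 5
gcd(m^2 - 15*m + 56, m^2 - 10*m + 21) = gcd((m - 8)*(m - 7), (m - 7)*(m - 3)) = m - 7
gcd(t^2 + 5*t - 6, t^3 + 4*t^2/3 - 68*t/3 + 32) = t + 6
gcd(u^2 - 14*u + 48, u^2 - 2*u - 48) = u - 8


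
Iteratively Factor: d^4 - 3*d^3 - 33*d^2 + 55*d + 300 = (d - 5)*(d^3 + 2*d^2 - 23*d - 60) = (d - 5)*(d + 3)*(d^2 - d - 20) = (d - 5)*(d + 3)*(d + 4)*(d - 5)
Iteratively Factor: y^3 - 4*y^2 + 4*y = (y - 2)*(y^2 - 2*y) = (y - 2)^2*(y)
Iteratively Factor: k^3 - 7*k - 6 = (k + 1)*(k^2 - k - 6) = (k - 3)*(k + 1)*(k + 2)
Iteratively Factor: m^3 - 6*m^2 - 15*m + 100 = (m - 5)*(m^2 - m - 20) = (m - 5)*(m + 4)*(m - 5)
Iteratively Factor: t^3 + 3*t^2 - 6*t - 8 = (t - 2)*(t^2 + 5*t + 4) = (t - 2)*(t + 4)*(t + 1)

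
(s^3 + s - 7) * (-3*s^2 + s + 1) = -3*s^5 + s^4 - 2*s^3 + 22*s^2 - 6*s - 7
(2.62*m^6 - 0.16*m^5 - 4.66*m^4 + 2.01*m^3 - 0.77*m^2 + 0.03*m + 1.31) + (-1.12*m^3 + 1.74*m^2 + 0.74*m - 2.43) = 2.62*m^6 - 0.16*m^5 - 4.66*m^4 + 0.89*m^3 + 0.97*m^2 + 0.77*m - 1.12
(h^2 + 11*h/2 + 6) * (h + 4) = h^3 + 19*h^2/2 + 28*h + 24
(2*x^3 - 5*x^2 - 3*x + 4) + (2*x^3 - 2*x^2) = 4*x^3 - 7*x^2 - 3*x + 4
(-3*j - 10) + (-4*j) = -7*j - 10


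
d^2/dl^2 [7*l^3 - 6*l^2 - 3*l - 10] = 42*l - 12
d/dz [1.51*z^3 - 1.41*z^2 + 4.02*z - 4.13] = 4.53*z^2 - 2.82*z + 4.02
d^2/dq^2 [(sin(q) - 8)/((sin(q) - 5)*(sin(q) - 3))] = (-sin(q)^5 + 24*sin(q)^4 - 100*sin(q)^3 - 136*sin(q)^2 + 1029*sin(q) - 544)/((sin(q) - 5)^3*(sin(q) - 3)^3)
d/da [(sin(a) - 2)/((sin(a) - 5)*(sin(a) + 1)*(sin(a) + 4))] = 2*(-sin(a)^3 + 3*sin(a)^2 - 31)*cos(a)/((sin(a) - 5)^2*(sin(a) + 1)^2*(sin(a) + 4)^2)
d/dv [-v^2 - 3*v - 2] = -2*v - 3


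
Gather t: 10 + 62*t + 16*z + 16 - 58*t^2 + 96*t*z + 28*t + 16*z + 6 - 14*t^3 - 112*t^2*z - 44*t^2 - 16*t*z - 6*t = -14*t^3 + t^2*(-112*z - 102) + t*(80*z + 84) + 32*z + 32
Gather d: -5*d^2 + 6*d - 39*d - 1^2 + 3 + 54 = -5*d^2 - 33*d + 56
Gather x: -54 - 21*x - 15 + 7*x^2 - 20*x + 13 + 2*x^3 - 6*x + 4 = 2*x^3 + 7*x^2 - 47*x - 52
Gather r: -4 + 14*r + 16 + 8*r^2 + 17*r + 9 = 8*r^2 + 31*r + 21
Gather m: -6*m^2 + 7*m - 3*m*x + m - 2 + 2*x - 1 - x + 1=-6*m^2 + m*(8 - 3*x) + x - 2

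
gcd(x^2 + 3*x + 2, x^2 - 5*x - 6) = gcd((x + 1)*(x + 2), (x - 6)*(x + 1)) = x + 1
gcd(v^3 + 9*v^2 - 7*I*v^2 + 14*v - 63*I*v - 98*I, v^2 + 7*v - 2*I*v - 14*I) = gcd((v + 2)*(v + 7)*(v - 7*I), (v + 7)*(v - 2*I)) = v + 7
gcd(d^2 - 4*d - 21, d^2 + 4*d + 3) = d + 3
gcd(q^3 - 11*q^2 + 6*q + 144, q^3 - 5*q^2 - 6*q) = q - 6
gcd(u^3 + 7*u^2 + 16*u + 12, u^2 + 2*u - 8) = 1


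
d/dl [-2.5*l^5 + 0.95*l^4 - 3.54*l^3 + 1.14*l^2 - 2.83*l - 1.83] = -12.5*l^4 + 3.8*l^3 - 10.62*l^2 + 2.28*l - 2.83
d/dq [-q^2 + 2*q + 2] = 2 - 2*q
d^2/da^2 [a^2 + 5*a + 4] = 2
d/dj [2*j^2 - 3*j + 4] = 4*j - 3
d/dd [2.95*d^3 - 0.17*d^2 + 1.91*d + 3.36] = 8.85*d^2 - 0.34*d + 1.91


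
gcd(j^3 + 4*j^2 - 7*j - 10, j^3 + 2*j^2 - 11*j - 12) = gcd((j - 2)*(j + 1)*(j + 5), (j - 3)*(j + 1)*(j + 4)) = j + 1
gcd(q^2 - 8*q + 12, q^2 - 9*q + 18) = q - 6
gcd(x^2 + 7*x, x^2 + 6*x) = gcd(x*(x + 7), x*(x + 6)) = x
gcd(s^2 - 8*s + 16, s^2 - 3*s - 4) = s - 4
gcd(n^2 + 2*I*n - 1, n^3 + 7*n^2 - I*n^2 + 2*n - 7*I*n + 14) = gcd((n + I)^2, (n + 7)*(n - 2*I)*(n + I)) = n + I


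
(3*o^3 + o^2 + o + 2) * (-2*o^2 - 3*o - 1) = -6*o^5 - 11*o^4 - 8*o^3 - 8*o^2 - 7*o - 2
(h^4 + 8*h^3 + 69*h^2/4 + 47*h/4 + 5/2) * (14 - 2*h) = -2*h^5 - 2*h^4 + 155*h^3/2 + 218*h^2 + 319*h/2 + 35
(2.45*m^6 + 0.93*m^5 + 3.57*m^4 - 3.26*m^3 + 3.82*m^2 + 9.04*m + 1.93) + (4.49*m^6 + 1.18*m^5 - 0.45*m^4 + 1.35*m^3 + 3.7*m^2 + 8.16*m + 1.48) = 6.94*m^6 + 2.11*m^5 + 3.12*m^4 - 1.91*m^3 + 7.52*m^2 + 17.2*m + 3.41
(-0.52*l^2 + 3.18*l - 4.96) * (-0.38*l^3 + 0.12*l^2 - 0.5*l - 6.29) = 0.1976*l^5 - 1.2708*l^4 + 2.5264*l^3 + 1.0856*l^2 - 17.5222*l + 31.1984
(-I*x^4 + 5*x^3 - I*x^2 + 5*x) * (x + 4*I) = -I*x^5 + 9*x^4 + 19*I*x^3 + 9*x^2 + 20*I*x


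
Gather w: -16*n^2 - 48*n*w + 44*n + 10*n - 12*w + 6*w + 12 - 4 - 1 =-16*n^2 + 54*n + w*(-48*n - 6) + 7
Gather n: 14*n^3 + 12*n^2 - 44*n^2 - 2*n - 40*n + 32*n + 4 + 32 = 14*n^3 - 32*n^2 - 10*n + 36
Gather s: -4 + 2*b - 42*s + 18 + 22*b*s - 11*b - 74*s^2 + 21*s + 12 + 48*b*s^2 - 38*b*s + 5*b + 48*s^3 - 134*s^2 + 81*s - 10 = -4*b + 48*s^3 + s^2*(48*b - 208) + s*(60 - 16*b) + 16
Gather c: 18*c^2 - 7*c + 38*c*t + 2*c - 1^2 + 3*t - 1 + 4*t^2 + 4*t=18*c^2 + c*(38*t - 5) + 4*t^2 + 7*t - 2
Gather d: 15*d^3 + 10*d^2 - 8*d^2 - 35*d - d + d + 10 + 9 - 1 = 15*d^3 + 2*d^2 - 35*d + 18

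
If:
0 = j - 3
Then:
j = 3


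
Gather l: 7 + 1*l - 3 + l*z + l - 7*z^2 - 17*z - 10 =l*(z + 2) - 7*z^2 - 17*z - 6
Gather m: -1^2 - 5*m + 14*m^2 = 14*m^2 - 5*m - 1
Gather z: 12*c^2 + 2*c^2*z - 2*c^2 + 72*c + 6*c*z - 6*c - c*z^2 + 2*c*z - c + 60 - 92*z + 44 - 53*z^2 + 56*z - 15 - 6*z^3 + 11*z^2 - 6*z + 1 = 10*c^2 + 65*c - 6*z^3 + z^2*(-c - 42) + z*(2*c^2 + 8*c - 42) + 90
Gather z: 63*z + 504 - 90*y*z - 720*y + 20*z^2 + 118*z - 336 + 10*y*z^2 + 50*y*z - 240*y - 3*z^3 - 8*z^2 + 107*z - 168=-960*y - 3*z^3 + z^2*(10*y + 12) + z*(288 - 40*y)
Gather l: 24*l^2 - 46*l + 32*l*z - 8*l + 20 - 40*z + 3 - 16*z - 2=24*l^2 + l*(32*z - 54) - 56*z + 21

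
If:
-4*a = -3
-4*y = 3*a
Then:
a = 3/4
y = -9/16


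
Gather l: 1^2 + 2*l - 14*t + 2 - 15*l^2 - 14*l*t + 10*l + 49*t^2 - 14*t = -15*l^2 + l*(12 - 14*t) + 49*t^2 - 28*t + 3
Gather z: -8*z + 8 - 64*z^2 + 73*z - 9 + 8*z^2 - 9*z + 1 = -56*z^2 + 56*z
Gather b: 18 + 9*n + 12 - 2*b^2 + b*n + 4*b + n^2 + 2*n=-2*b^2 + b*(n + 4) + n^2 + 11*n + 30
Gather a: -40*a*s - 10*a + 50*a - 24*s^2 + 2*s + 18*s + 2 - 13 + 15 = a*(40 - 40*s) - 24*s^2 + 20*s + 4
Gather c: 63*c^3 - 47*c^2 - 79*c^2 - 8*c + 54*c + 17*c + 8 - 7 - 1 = 63*c^3 - 126*c^2 + 63*c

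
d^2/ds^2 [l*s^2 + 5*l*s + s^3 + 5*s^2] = 2*l + 6*s + 10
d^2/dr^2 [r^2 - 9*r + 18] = 2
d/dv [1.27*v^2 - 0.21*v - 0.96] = 2.54*v - 0.21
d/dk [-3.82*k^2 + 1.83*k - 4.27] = 1.83 - 7.64*k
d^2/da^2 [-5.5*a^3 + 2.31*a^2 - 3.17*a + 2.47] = 4.62 - 33.0*a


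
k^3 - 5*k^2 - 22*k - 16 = (k - 8)*(k + 1)*(k + 2)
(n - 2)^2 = n^2 - 4*n + 4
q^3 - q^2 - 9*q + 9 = (q - 3)*(q - 1)*(q + 3)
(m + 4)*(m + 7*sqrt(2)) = m^2 + 4*m + 7*sqrt(2)*m + 28*sqrt(2)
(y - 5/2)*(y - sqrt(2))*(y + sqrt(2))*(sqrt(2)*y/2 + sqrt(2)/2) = sqrt(2)*y^4/2 - 3*sqrt(2)*y^3/4 - 9*sqrt(2)*y^2/4 + 3*sqrt(2)*y/2 + 5*sqrt(2)/2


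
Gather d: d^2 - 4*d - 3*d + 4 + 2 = d^2 - 7*d + 6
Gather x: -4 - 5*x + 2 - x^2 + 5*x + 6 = 4 - x^2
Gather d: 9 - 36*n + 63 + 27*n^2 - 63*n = 27*n^2 - 99*n + 72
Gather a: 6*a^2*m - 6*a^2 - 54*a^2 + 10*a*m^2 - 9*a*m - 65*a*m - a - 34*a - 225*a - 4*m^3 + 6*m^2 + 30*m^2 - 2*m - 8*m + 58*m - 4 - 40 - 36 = a^2*(6*m - 60) + a*(10*m^2 - 74*m - 260) - 4*m^3 + 36*m^2 + 48*m - 80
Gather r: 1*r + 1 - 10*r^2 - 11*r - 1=-10*r^2 - 10*r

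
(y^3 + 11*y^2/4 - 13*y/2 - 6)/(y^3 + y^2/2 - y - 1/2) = (4*y^3 + 11*y^2 - 26*y - 24)/(2*(2*y^3 + y^2 - 2*y - 1))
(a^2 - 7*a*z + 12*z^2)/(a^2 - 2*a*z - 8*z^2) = (a - 3*z)/(a + 2*z)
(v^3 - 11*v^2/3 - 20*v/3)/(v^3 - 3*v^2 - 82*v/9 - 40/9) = 3*v/(3*v + 2)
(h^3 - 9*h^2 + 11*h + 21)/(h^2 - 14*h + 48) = (h^3 - 9*h^2 + 11*h + 21)/(h^2 - 14*h + 48)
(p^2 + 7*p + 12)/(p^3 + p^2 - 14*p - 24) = (p + 4)/(p^2 - 2*p - 8)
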